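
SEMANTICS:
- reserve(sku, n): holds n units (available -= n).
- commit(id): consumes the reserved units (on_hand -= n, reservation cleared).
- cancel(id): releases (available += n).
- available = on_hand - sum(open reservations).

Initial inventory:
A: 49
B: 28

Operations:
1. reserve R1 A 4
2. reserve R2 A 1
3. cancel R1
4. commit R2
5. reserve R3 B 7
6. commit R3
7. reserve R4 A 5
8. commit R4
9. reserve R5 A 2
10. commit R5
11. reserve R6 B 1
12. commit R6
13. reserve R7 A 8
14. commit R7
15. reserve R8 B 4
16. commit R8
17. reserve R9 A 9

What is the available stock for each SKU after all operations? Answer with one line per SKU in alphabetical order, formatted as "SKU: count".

Step 1: reserve R1 A 4 -> on_hand[A=49 B=28] avail[A=45 B=28] open={R1}
Step 2: reserve R2 A 1 -> on_hand[A=49 B=28] avail[A=44 B=28] open={R1,R2}
Step 3: cancel R1 -> on_hand[A=49 B=28] avail[A=48 B=28] open={R2}
Step 4: commit R2 -> on_hand[A=48 B=28] avail[A=48 B=28] open={}
Step 5: reserve R3 B 7 -> on_hand[A=48 B=28] avail[A=48 B=21] open={R3}
Step 6: commit R3 -> on_hand[A=48 B=21] avail[A=48 B=21] open={}
Step 7: reserve R4 A 5 -> on_hand[A=48 B=21] avail[A=43 B=21] open={R4}
Step 8: commit R4 -> on_hand[A=43 B=21] avail[A=43 B=21] open={}
Step 9: reserve R5 A 2 -> on_hand[A=43 B=21] avail[A=41 B=21] open={R5}
Step 10: commit R5 -> on_hand[A=41 B=21] avail[A=41 B=21] open={}
Step 11: reserve R6 B 1 -> on_hand[A=41 B=21] avail[A=41 B=20] open={R6}
Step 12: commit R6 -> on_hand[A=41 B=20] avail[A=41 B=20] open={}
Step 13: reserve R7 A 8 -> on_hand[A=41 B=20] avail[A=33 B=20] open={R7}
Step 14: commit R7 -> on_hand[A=33 B=20] avail[A=33 B=20] open={}
Step 15: reserve R8 B 4 -> on_hand[A=33 B=20] avail[A=33 B=16] open={R8}
Step 16: commit R8 -> on_hand[A=33 B=16] avail[A=33 B=16] open={}
Step 17: reserve R9 A 9 -> on_hand[A=33 B=16] avail[A=24 B=16] open={R9}

Answer: A: 24
B: 16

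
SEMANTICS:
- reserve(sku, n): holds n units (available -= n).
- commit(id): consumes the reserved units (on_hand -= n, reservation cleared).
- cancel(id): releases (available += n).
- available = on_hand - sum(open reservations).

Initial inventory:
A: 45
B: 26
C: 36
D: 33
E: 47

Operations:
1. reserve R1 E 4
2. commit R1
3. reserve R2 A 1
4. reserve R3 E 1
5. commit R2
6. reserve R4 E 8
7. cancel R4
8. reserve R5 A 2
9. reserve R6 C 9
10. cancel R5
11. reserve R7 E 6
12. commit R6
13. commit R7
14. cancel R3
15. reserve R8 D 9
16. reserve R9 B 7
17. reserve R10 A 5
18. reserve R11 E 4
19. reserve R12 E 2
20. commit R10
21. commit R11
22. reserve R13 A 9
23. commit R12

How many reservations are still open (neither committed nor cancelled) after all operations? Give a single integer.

Answer: 3

Derivation:
Step 1: reserve R1 E 4 -> on_hand[A=45 B=26 C=36 D=33 E=47] avail[A=45 B=26 C=36 D=33 E=43] open={R1}
Step 2: commit R1 -> on_hand[A=45 B=26 C=36 D=33 E=43] avail[A=45 B=26 C=36 D=33 E=43] open={}
Step 3: reserve R2 A 1 -> on_hand[A=45 B=26 C=36 D=33 E=43] avail[A=44 B=26 C=36 D=33 E=43] open={R2}
Step 4: reserve R3 E 1 -> on_hand[A=45 B=26 C=36 D=33 E=43] avail[A=44 B=26 C=36 D=33 E=42] open={R2,R3}
Step 5: commit R2 -> on_hand[A=44 B=26 C=36 D=33 E=43] avail[A=44 B=26 C=36 D=33 E=42] open={R3}
Step 6: reserve R4 E 8 -> on_hand[A=44 B=26 C=36 D=33 E=43] avail[A=44 B=26 C=36 D=33 E=34] open={R3,R4}
Step 7: cancel R4 -> on_hand[A=44 B=26 C=36 D=33 E=43] avail[A=44 B=26 C=36 D=33 E=42] open={R3}
Step 8: reserve R5 A 2 -> on_hand[A=44 B=26 C=36 D=33 E=43] avail[A=42 B=26 C=36 D=33 E=42] open={R3,R5}
Step 9: reserve R6 C 9 -> on_hand[A=44 B=26 C=36 D=33 E=43] avail[A=42 B=26 C=27 D=33 E=42] open={R3,R5,R6}
Step 10: cancel R5 -> on_hand[A=44 B=26 C=36 D=33 E=43] avail[A=44 B=26 C=27 D=33 E=42] open={R3,R6}
Step 11: reserve R7 E 6 -> on_hand[A=44 B=26 C=36 D=33 E=43] avail[A=44 B=26 C=27 D=33 E=36] open={R3,R6,R7}
Step 12: commit R6 -> on_hand[A=44 B=26 C=27 D=33 E=43] avail[A=44 B=26 C=27 D=33 E=36] open={R3,R7}
Step 13: commit R7 -> on_hand[A=44 B=26 C=27 D=33 E=37] avail[A=44 B=26 C=27 D=33 E=36] open={R3}
Step 14: cancel R3 -> on_hand[A=44 B=26 C=27 D=33 E=37] avail[A=44 B=26 C=27 D=33 E=37] open={}
Step 15: reserve R8 D 9 -> on_hand[A=44 B=26 C=27 D=33 E=37] avail[A=44 B=26 C=27 D=24 E=37] open={R8}
Step 16: reserve R9 B 7 -> on_hand[A=44 B=26 C=27 D=33 E=37] avail[A=44 B=19 C=27 D=24 E=37] open={R8,R9}
Step 17: reserve R10 A 5 -> on_hand[A=44 B=26 C=27 D=33 E=37] avail[A=39 B=19 C=27 D=24 E=37] open={R10,R8,R9}
Step 18: reserve R11 E 4 -> on_hand[A=44 B=26 C=27 D=33 E=37] avail[A=39 B=19 C=27 D=24 E=33] open={R10,R11,R8,R9}
Step 19: reserve R12 E 2 -> on_hand[A=44 B=26 C=27 D=33 E=37] avail[A=39 B=19 C=27 D=24 E=31] open={R10,R11,R12,R8,R9}
Step 20: commit R10 -> on_hand[A=39 B=26 C=27 D=33 E=37] avail[A=39 B=19 C=27 D=24 E=31] open={R11,R12,R8,R9}
Step 21: commit R11 -> on_hand[A=39 B=26 C=27 D=33 E=33] avail[A=39 B=19 C=27 D=24 E=31] open={R12,R8,R9}
Step 22: reserve R13 A 9 -> on_hand[A=39 B=26 C=27 D=33 E=33] avail[A=30 B=19 C=27 D=24 E=31] open={R12,R13,R8,R9}
Step 23: commit R12 -> on_hand[A=39 B=26 C=27 D=33 E=31] avail[A=30 B=19 C=27 D=24 E=31] open={R13,R8,R9}
Open reservations: ['R13', 'R8', 'R9'] -> 3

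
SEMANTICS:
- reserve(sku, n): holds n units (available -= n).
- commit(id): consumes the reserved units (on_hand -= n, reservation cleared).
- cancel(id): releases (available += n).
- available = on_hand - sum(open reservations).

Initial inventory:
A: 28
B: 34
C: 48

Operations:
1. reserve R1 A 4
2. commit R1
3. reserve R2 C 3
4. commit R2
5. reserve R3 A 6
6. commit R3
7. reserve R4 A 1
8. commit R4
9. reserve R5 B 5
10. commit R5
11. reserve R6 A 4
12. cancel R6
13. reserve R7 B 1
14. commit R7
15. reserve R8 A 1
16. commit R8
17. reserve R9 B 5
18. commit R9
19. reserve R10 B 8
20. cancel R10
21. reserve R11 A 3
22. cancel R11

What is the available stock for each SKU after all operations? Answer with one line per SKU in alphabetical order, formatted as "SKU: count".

Step 1: reserve R1 A 4 -> on_hand[A=28 B=34 C=48] avail[A=24 B=34 C=48] open={R1}
Step 2: commit R1 -> on_hand[A=24 B=34 C=48] avail[A=24 B=34 C=48] open={}
Step 3: reserve R2 C 3 -> on_hand[A=24 B=34 C=48] avail[A=24 B=34 C=45] open={R2}
Step 4: commit R2 -> on_hand[A=24 B=34 C=45] avail[A=24 B=34 C=45] open={}
Step 5: reserve R3 A 6 -> on_hand[A=24 B=34 C=45] avail[A=18 B=34 C=45] open={R3}
Step 6: commit R3 -> on_hand[A=18 B=34 C=45] avail[A=18 B=34 C=45] open={}
Step 7: reserve R4 A 1 -> on_hand[A=18 B=34 C=45] avail[A=17 B=34 C=45] open={R4}
Step 8: commit R4 -> on_hand[A=17 B=34 C=45] avail[A=17 B=34 C=45] open={}
Step 9: reserve R5 B 5 -> on_hand[A=17 B=34 C=45] avail[A=17 B=29 C=45] open={R5}
Step 10: commit R5 -> on_hand[A=17 B=29 C=45] avail[A=17 B=29 C=45] open={}
Step 11: reserve R6 A 4 -> on_hand[A=17 B=29 C=45] avail[A=13 B=29 C=45] open={R6}
Step 12: cancel R6 -> on_hand[A=17 B=29 C=45] avail[A=17 B=29 C=45] open={}
Step 13: reserve R7 B 1 -> on_hand[A=17 B=29 C=45] avail[A=17 B=28 C=45] open={R7}
Step 14: commit R7 -> on_hand[A=17 B=28 C=45] avail[A=17 B=28 C=45] open={}
Step 15: reserve R8 A 1 -> on_hand[A=17 B=28 C=45] avail[A=16 B=28 C=45] open={R8}
Step 16: commit R8 -> on_hand[A=16 B=28 C=45] avail[A=16 B=28 C=45] open={}
Step 17: reserve R9 B 5 -> on_hand[A=16 B=28 C=45] avail[A=16 B=23 C=45] open={R9}
Step 18: commit R9 -> on_hand[A=16 B=23 C=45] avail[A=16 B=23 C=45] open={}
Step 19: reserve R10 B 8 -> on_hand[A=16 B=23 C=45] avail[A=16 B=15 C=45] open={R10}
Step 20: cancel R10 -> on_hand[A=16 B=23 C=45] avail[A=16 B=23 C=45] open={}
Step 21: reserve R11 A 3 -> on_hand[A=16 B=23 C=45] avail[A=13 B=23 C=45] open={R11}
Step 22: cancel R11 -> on_hand[A=16 B=23 C=45] avail[A=16 B=23 C=45] open={}

Answer: A: 16
B: 23
C: 45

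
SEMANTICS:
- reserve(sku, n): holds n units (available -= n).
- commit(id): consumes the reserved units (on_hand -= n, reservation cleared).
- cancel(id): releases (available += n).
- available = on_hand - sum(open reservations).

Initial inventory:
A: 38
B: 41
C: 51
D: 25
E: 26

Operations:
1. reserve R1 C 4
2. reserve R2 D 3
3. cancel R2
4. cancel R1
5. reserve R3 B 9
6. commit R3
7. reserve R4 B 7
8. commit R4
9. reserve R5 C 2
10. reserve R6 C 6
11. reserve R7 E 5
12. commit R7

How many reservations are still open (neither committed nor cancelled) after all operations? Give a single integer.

Answer: 2

Derivation:
Step 1: reserve R1 C 4 -> on_hand[A=38 B=41 C=51 D=25 E=26] avail[A=38 B=41 C=47 D=25 E=26] open={R1}
Step 2: reserve R2 D 3 -> on_hand[A=38 B=41 C=51 D=25 E=26] avail[A=38 B=41 C=47 D=22 E=26] open={R1,R2}
Step 3: cancel R2 -> on_hand[A=38 B=41 C=51 D=25 E=26] avail[A=38 B=41 C=47 D=25 E=26] open={R1}
Step 4: cancel R1 -> on_hand[A=38 B=41 C=51 D=25 E=26] avail[A=38 B=41 C=51 D=25 E=26] open={}
Step 5: reserve R3 B 9 -> on_hand[A=38 B=41 C=51 D=25 E=26] avail[A=38 B=32 C=51 D=25 E=26] open={R3}
Step 6: commit R3 -> on_hand[A=38 B=32 C=51 D=25 E=26] avail[A=38 B=32 C=51 D=25 E=26] open={}
Step 7: reserve R4 B 7 -> on_hand[A=38 B=32 C=51 D=25 E=26] avail[A=38 B=25 C=51 D=25 E=26] open={R4}
Step 8: commit R4 -> on_hand[A=38 B=25 C=51 D=25 E=26] avail[A=38 B=25 C=51 D=25 E=26] open={}
Step 9: reserve R5 C 2 -> on_hand[A=38 B=25 C=51 D=25 E=26] avail[A=38 B=25 C=49 D=25 E=26] open={R5}
Step 10: reserve R6 C 6 -> on_hand[A=38 B=25 C=51 D=25 E=26] avail[A=38 B=25 C=43 D=25 E=26] open={R5,R6}
Step 11: reserve R7 E 5 -> on_hand[A=38 B=25 C=51 D=25 E=26] avail[A=38 B=25 C=43 D=25 E=21] open={R5,R6,R7}
Step 12: commit R7 -> on_hand[A=38 B=25 C=51 D=25 E=21] avail[A=38 B=25 C=43 D=25 E=21] open={R5,R6}
Open reservations: ['R5', 'R6'] -> 2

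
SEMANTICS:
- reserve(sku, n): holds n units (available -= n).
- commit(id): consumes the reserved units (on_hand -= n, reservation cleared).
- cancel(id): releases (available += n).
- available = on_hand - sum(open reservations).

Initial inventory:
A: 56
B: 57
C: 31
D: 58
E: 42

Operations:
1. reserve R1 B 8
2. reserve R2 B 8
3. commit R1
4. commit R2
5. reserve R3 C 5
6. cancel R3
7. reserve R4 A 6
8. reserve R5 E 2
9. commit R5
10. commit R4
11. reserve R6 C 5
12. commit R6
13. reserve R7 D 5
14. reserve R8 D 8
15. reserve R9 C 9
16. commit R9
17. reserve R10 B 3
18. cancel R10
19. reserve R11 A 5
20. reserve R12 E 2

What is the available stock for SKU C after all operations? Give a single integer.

Answer: 17

Derivation:
Step 1: reserve R1 B 8 -> on_hand[A=56 B=57 C=31 D=58 E=42] avail[A=56 B=49 C=31 D=58 E=42] open={R1}
Step 2: reserve R2 B 8 -> on_hand[A=56 B=57 C=31 D=58 E=42] avail[A=56 B=41 C=31 D=58 E=42] open={R1,R2}
Step 3: commit R1 -> on_hand[A=56 B=49 C=31 D=58 E=42] avail[A=56 B=41 C=31 D=58 E=42] open={R2}
Step 4: commit R2 -> on_hand[A=56 B=41 C=31 D=58 E=42] avail[A=56 B=41 C=31 D=58 E=42] open={}
Step 5: reserve R3 C 5 -> on_hand[A=56 B=41 C=31 D=58 E=42] avail[A=56 B=41 C=26 D=58 E=42] open={R3}
Step 6: cancel R3 -> on_hand[A=56 B=41 C=31 D=58 E=42] avail[A=56 B=41 C=31 D=58 E=42] open={}
Step 7: reserve R4 A 6 -> on_hand[A=56 B=41 C=31 D=58 E=42] avail[A=50 B=41 C=31 D=58 E=42] open={R4}
Step 8: reserve R5 E 2 -> on_hand[A=56 B=41 C=31 D=58 E=42] avail[A=50 B=41 C=31 D=58 E=40] open={R4,R5}
Step 9: commit R5 -> on_hand[A=56 B=41 C=31 D=58 E=40] avail[A=50 B=41 C=31 D=58 E=40] open={R4}
Step 10: commit R4 -> on_hand[A=50 B=41 C=31 D=58 E=40] avail[A=50 B=41 C=31 D=58 E=40] open={}
Step 11: reserve R6 C 5 -> on_hand[A=50 B=41 C=31 D=58 E=40] avail[A=50 B=41 C=26 D=58 E=40] open={R6}
Step 12: commit R6 -> on_hand[A=50 B=41 C=26 D=58 E=40] avail[A=50 B=41 C=26 D=58 E=40] open={}
Step 13: reserve R7 D 5 -> on_hand[A=50 B=41 C=26 D=58 E=40] avail[A=50 B=41 C=26 D=53 E=40] open={R7}
Step 14: reserve R8 D 8 -> on_hand[A=50 B=41 C=26 D=58 E=40] avail[A=50 B=41 C=26 D=45 E=40] open={R7,R8}
Step 15: reserve R9 C 9 -> on_hand[A=50 B=41 C=26 D=58 E=40] avail[A=50 B=41 C=17 D=45 E=40] open={R7,R8,R9}
Step 16: commit R9 -> on_hand[A=50 B=41 C=17 D=58 E=40] avail[A=50 B=41 C=17 D=45 E=40] open={R7,R8}
Step 17: reserve R10 B 3 -> on_hand[A=50 B=41 C=17 D=58 E=40] avail[A=50 B=38 C=17 D=45 E=40] open={R10,R7,R8}
Step 18: cancel R10 -> on_hand[A=50 B=41 C=17 D=58 E=40] avail[A=50 B=41 C=17 D=45 E=40] open={R7,R8}
Step 19: reserve R11 A 5 -> on_hand[A=50 B=41 C=17 D=58 E=40] avail[A=45 B=41 C=17 D=45 E=40] open={R11,R7,R8}
Step 20: reserve R12 E 2 -> on_hand[A=50 B=41 C=17 D=58 E=40] avail[A=45 B=41 C=17 D=45 E=38] open={R11,R12,R7,R8}
Final available[C] = 17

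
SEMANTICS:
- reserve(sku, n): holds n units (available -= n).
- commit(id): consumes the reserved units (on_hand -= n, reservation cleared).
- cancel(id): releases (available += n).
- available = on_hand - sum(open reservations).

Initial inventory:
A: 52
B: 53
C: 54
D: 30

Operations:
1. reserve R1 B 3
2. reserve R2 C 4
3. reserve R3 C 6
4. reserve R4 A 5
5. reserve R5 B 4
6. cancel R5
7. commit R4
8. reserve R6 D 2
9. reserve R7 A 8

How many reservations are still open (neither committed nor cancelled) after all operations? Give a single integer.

Step 1: reserve R1 B 3 -> on_hand[A=52 B=53 C=54 D=30] avail[A=52 B=50 C=54 D=30] open={R1}
Step 2: reserve R2 C 4 -> on_hand[A=52 B=53 C=54 D=30] avail[A=52 B=50 C=50 D=30] open={R1,R2}
Step 3: reserve R3 C 6 -> on_hand[A=52 B=53 C=54 D=30] avail[A=52 B=50 C=44 D=30] open={R1,R2,R3}
Step 4: reserve R4 A 5 -> on_hand[A=52 B=53 C=54 D=30] avail[A=47 B=50 C=44 D=30] open={R1,R2,R3,R4}
Step 5: reserve R5 B 4 -> on_hand[A=52 B=53 C=54 D=30] avail[A=47 B=46 C=44 D=30] open={R1,R2,R3,R4,R5}
Step 6: cancel R5 -> on_hand[A=52 B=53 C=54 D=30] avail[A=47 B=50 C=44 D=30] open={R1,R2,R3,R4}
Step 7: commit R4 -> on_hand[A=47 B=53 C=54 D=30] avail[A=47 B=50 C=44 D=30] open={R1,R2,R3}
Step 8: reserve R6 D 2 -> on_hand[A=47 B=53 C=54 D=30] avail[A=47 B=50 C=44 D=28] open={R1,R2,R3,R6}
Step 9: reserve R7 A 8 -> on_hand[A=47 B=53 C=54 D=30] avail[A=39 B=50 C=44 D=28] open={R1,R2,R3,R6,R7}
Open reservations: ['R1', 'R2', 'R3', 'R6', 'R7'] -> 5

Answer: 5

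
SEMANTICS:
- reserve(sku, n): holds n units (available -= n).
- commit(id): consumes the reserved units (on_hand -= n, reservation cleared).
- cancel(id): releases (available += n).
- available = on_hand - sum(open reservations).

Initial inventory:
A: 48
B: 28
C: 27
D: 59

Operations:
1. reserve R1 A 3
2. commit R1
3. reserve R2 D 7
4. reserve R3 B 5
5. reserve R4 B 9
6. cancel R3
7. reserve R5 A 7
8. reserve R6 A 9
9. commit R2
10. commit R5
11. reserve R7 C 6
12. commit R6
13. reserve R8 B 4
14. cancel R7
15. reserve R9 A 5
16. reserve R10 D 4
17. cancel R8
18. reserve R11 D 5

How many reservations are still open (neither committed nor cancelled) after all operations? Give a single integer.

Answer: 4

Derivation:
Step 1: reserve R1 A 3 -> on_hand[A=48 B=28 C=27 D=59] avail[A=45 B=28 C=27 D=59] open={R1}
Step 2: commit R1 -> on_hand[A=45 B=28 C=27 D=59] avail[A=45 B=28 C=27 D=59] open={}
Step 3: reserve R2 D 7 -> on_hand[A=45 B=28 C=27 D=59] avail[A=45 B=28 C=27 D=52] open={R2}
Step 4: reserve R3 B 5 -> on_hand[A=45 B=28 C=27 D=59] avail[A=45 B=23 C=27 D=52] open={R2,R3}
Step 5: reserve R4 B 9 -> on_hand[A=45 B=28 C=27 D=59] avail[A=45 B=14 C=27 D=52] open={R2,R3,R4}
Step 6: cancel R3 -> on_hand[A=45 B=28 C=27 D=59] avail[A=45 B=19 C=27 D=52] open={R2,R4}
Step 7: reserve R5 A 7 -> on_hand[A=45 B=28 C=27 D=59] avail[A=38 B=19 C=27 D=52] open={R2,R4,R5}
Step 8: reserve R6 A 9 -> on_hand[A=45 B=28 C=27 D=59] avail[A=29 B=19 C=27 D=52] open={R2,R4,R5,R6}
Step 9: commit R2 -> on_hand[A=45 B=28 C=27 D=52] avail[A=29 B=19 C=27 D=52] open={R4,R5,R6}
Step 10: commit R5 -> on_hand[A=38 B=28 C=27 D=52] avail[A=29 B=19 C=27 D=52] open={R4,R6}
Step 11: reserve R7 C 6 -> on_hand[A=38 B=28 C=27 D=52] avail[A=29 B=19 C=21 D=52] open={R4,R6,R7}
Step 12: commit R6 -> on_hand[A=29 B=28 C=27 D=52] avail[A=29 B=19 C=21 D=52] open={R4,R7}
Step 13: reserve R8 B 4 -> on_hand[A=29 B=28 C=27 D=52] avail[A=29 B=15 C=21 D=52] open={R4,R7,R8}
Step 14: cancel R7 -> on_hand[A=29 B=28 C=27 D=52] avail[A=29 B=15 C=27 D=52] open={R4,R8}
Step 15: reserve R9 A 5 -> on_hand[A=29 B=28 C=27 D=52] avail[A=24 B=15 C=27 D=52] open={R4,R8,R9}
Step 16: reserve R10 D 4 -> on_hand[A=29 B=28 C=27 D=52] avail[A=24 B=15 C=27 D=48] open={R10,R4,R8,R9}
Step 17: cancel R8 -> on_hand[A=29 B=28 C=27 D=52] avail[A=24 B=19 C=27 D=48] open={R10,R4,R9}
Step 18: reserve R11 D 5 -> on_hand[A=29 B=28 C=27 D=52] avail[A=24 B=19 C=27 D=43] open={R10,R11,R4,R9}
Open reservations: ['R10', 'R11', 'R4', 'R9'] -> 4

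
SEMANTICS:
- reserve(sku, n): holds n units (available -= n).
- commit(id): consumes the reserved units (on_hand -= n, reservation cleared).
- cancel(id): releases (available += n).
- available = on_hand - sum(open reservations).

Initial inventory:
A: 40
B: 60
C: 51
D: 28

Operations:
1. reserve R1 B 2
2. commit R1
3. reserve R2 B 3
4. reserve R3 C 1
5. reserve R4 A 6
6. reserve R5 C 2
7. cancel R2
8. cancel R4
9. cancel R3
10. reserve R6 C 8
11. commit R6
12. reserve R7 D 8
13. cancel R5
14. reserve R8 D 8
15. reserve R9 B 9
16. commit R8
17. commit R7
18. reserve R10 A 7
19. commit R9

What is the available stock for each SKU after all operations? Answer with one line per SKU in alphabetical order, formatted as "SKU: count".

Answer: A: 33
B: 49
C: 43
D: 12

Derivation:
Step 1: reserve R1 B 2 -> on_hand[A=40 B=60 C=51 D=28] avail[A=40 B=58 C=51 D=28] open={R1}
Step 2: commit R1 -> on_hand[A=40 B=58 C=51 D=28] avail[A=40 B=58 C=51 D=28] open={}
Step 3: reserve R2 B 3 -> on_hand[A=40 B=58 C=51 D=28] avail[A=40 B=55 C=51 D=28] open={R2}
Step 4: reserve R3 C 1 -> on_hand[A=40 B=58 C=51 D=28] avail[A=40 B=55 C=50 D=28] open={R2,R3}
Step 5: reserve R4 A 6 -> on_hand[A=40 B=58 C=51 D=28] avail[A=34 B=55 C=50 D=28] open={R2,R3,R4}
Step 6: reserve R5 C 2 -> on_hand[A=40 B=58 C=51 D=28] avail[A=34 B=55 C=48 D=28] open={R2,R3,R4,R5}
Step 7: cancel R2 -> on_hand[A=40 B=58 C=51 D=28] avail[A=34 B=58 C=48 D=28] open={R3,R4,R5}
Step 8: cancel R4 -> on_hand[A=40 B=58 C=51 D=28] avail[A=40 B=58 C=48 D=28] open={R3,R5}
Step 9: cancel R3 -> on_hand[A=40 B=58 C=51 D=28] avail[A=40 B=58 C=49 D=28] open={R5}
Step 10: reserve R6 C 8 -> on_hand[A=40 B=58 C=51 D=28] avail[A=40 B=58 C=41 D=28] open={R5,R6}
Step 11: commit R6 -> on_hand[A=40 B=58 C=43 D=28] avail[A=40 B=58 C=41 D=28] open={R5}
Step 12: reserve R7 D 8 -> on_hand[A=40 B=58 C=43 D=28] avail[A=40 B=58 C=41 D=20] open={R5,R7}
Step 13: cancel R5 -> on_hand[A=40 B=58 C=43 D=28] avail[A=40 B=58 C=43 D=20] open={R7}
Step 14: reserve R8 D 8 -> on_hand[A=40 B=58 C=43 D=28] avail[A=40 B=58 C=43 D=12] open={R7,R8}
Step 15: reserve R9 B 9 -> on_hand[A=40 B=58 C=43 D=28] avail[A=40 B=49 C=43 D=12] open={R7,R8,R9}
Step 16: commit R8 -> on_hand[A=40 B=58 C=43 D=20] avail[A=40 B=49 C=43 D=12] open={R7,R9}
Step 17: commit R7 -> on_hand[A=40 B=58 C=43 D=12] avail[A=40 B=49 C=43 D=12] open={R9}
Step 18: reserve R10 A 7 -> on_hand[A=40 B=58 C=43 D=12] avail[A=33 B=49 C=43 D=12] open={R10,R9}
Step 19: commit R9 -> on_hand[A=40 B=49 C=43 D=12] avail[A=33 B=49 C=43 D=12] open={R10}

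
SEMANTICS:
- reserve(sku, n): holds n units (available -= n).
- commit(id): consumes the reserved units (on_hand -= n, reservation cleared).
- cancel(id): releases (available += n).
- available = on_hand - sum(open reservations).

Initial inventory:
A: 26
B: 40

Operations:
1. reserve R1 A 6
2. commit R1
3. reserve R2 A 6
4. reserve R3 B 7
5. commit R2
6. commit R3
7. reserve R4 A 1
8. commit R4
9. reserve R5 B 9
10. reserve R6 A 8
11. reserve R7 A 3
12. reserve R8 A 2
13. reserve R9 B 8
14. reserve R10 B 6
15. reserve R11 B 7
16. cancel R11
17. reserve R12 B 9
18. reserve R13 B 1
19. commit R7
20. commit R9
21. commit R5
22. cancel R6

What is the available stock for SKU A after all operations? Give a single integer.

Answer: 8

Derivation:
Step 1: reserve R1 A 6 -> on_hand[A=26 B=40] avail[A=20 B=40] open={R1}
Step 2: commit R1 -> on_hand[A=20 B=40] avail[A=20 B=40] open={}
Step 3: reserve R2 A 6 -> on_hand[A=20 B=40] avail[A=14 B=40] open={R2}
Step 4: reserve R3 B 7 -> on_hand[A=20 B=40] avail[A=14 B=33] open={R2,R3}
Step 5: commit R2 -> on_hand[A=14 B=40] avail[A=14 B=33] open={R3}
Step 6: commit R3 -> on_hand[A=14 B=33] avail[A=14 B=33] open={}
Step 7: reserve R4 A 1 -> on_hand[A=14 B=33] avail[A=13 B=33] open={R4}
Step 8: commit R4 -> on_hand[A=13 B=33] avail[A=13 B=33] open={}
Step 9: reserve R5 B 9 -> on_hand[A=13 B=33] avail[A=13 B=24] open={R5}
Step 10: reserve R6 A 8 -> on_hand[A=13 B=33] avail[A=5 B=24] open={R5,R6}
Step 11: reserve R7 A 3 -> on_hand[A=13 B=33] avail[A=2 B=24] open={R5,R6,R7}
Step 12: reserve R8 A 2 -> on_hand[A=13 B=33] avail[A=0 B=24] open={R5,R6,R7,R8}
Step 13: reserve R9 B 8 -> on_hand[A=13 B=33] avail[A=0 B=16] open={R5,R6,R7,R8,R9}
Step 14: reserve R10 B 6 -> on_hand[A=13 B=33] avail[A=0 B=10] open={R10,R5,R6,R7,R8,R9}
Step 15: reserve R11 B 7 -> on_hand[A=13 B=33] avail[A=0 B=3] open={R10,R11,R5,R6,R7,R8,R9}
Step 16: cancel R11 -> on_hand[A=13 B=33] avail[A=0 B=10] open={R10,R5,R6,R7,R8,R9}
Step 17: reserve R12 B 9 -> on_hand[A=13 B=33] avail[A=0 B=1] open={R10,R12,R5,R6,R7,R8,R9}
Step 18: reserve R13 B 1 -> on_hand[A=13 B=33] avail[A=0 B=0] open={R10,R12,R13,R5,R6,R7,R8,R9}
Step 19: commit R7 -> on_hand[A=10 B=33] avail[A=0 B=0] open={R10,R12,R13,R5,R6,R8,R9}
Step 20: commit R9 -> on_hand[A=10 B=25] avail[A=0 B=0] open={R10,R12,R13,R5,R6,R8}
Step 21: commit R5 -> on_hand[A=10 B=16] avail[A=0 B=0] open={R10,R12,R13,R6,R8}
Step 22: cancel R6 -> on_hand[A=10 B=16] avail[A=8 B=0] open={R10,R12,R13,R8}
Final available[A] = 8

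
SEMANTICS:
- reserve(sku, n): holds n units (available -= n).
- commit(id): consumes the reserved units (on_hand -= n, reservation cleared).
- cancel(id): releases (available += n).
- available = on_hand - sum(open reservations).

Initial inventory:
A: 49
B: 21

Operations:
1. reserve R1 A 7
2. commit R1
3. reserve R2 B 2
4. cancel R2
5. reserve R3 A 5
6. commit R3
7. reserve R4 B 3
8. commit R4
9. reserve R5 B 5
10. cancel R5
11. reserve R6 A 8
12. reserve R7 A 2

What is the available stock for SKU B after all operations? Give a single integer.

Step 1: reserve R1 A 7 -> on_hand[A=49 B=21] avail[A=42 B=21] open={R1}
Step 2: commit R1 -> on_hand[A=42 B=21] avail[A=42 B=21] open={}
Step 3: reserve R2 B 2 -> on_hand[A=42 B=21] avail[A=42 B=19] open={R2}
Step 4: cancel R2 -> on_hand[A=42 B=21] avail[A=42 B=21] open={}
Step 5: reserve R3 A 5 -> on_hand[A=42 B=21] avail[A=37 B=21] open={R3}
Step 6: commit R3 -> on_hand[A=37 B=21] avail[A=37 B=21] open={}
Step 7: reserve R4 B 3 -> on_hand[A=37 B=21] avail[A=37 B=18] open={R4}
Step 8: commit R4 -> on_hand[A=37 B=18] avail[A=37 B=18] open={}
Step 9: reserve R5 B 5 -> on_hand[A=37 B=18] avail[A=37 B=13] open={R5}
Step 10: cancel R5 -> on_hand[A=37 B=18] avail[A=37 B=18] open={}
Step 11: reserve R6 A 8 -> on_hand[A=37 B=18] avail[A=29 B=18] open={R6}
Step 12: reserve R7 A 2 -> on_hand[A=37 B=18] avail[A=27 B=18] open={R6,R7}
Final available[B] = 18

Answer: 18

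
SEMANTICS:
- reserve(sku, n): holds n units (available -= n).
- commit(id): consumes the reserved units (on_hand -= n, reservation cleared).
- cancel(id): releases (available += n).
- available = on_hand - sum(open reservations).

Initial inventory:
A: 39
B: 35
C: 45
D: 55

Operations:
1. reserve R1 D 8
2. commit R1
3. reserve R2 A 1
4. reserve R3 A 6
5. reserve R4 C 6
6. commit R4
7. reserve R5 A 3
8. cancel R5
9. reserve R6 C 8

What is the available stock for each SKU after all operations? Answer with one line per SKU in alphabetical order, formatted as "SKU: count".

Step 1: reserve R1 D 8 -> on_hand[A=39 B=35 C=45 D=55] avail[A=39 B=35 C=45 D=47] open={R1}
Step 2: commit R1 -> on_hand[A=39 B=35 C=45 D=47] avail[A=39 B=35 C=45 D=47] open={}
Step 3: reserve R2 A 1 -> on_hand[A=39 B=35 C=45 D=47] avail[A=38 B=35 C=45 D=47] open={R2}
Step 4: reserve R3 A 6 -> on_hand[A=39 B=35 C=45 D=47] avail[A=32 B=35 C=45 D=47] open={R2,R3}
Step 5: reserve R4 C 6 -> on_hand[A=39 B=35 C=45 D=47] avail[A=32 B=35 C=39 D=47] open={R2,R3,R4}
Step 6: commit R4 -> on_hand[A=39 B=35 C=39 D=47] avail[A=32 B=35 C=39 D=47] open={R2,R3}
Step 7: reserve R5 A 3 -> on_hand[A=39 B=35 C=39 D=47] avail[A=29 B=35 C=39 D=47] open={R2,R3,R5}
Step 8: cancel R5 -> on_hand[A=39 B=35 C=39 D=47] avail[A=32 B=35 C=39 D=47] open={R2,R3}
Step 9: reserve R6 C 8 -> on_hand[A=39 B=35 C=39 D=47] avail[A=32 B=35 C=31 D=47] open={R2,R3,R6}

Answer: A: 32
B: 35
C: 31
D: 47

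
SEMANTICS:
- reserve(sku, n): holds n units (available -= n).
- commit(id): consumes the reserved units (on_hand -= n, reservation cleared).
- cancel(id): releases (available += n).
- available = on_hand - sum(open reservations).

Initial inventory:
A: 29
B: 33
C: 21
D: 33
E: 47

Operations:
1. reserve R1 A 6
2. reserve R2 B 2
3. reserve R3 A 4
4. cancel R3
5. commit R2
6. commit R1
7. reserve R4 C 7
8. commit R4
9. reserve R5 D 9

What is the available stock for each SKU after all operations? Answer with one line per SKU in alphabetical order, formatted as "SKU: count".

Step 1: reserve R1 A 6 -> on_hand[A=29 B=33 C=21 D=33 E=47] avail[A=23 B=33 C=21 D=33 E=47] open={R1}
Step 2: reserve R2 B 2 -> on_hand[A=29 B=33 C=21 D=33 E=47] avail[A=23 B=31 C=21 D=33 E=47] open={R1,R2}
Step 3: reserve R3 A 4 -> on_hand[A=29 B=33 C=21 D=33 E=47] avail[A=19 B=31 C=21 D=33 E=47] open={R1,R2,R3}
Step 4: cancel R3 -> on_hand[A=29 B=33 C=21 D=33 E=47] avail[A=23 B=31 C=21 D=33 E=47] open={R1,R2}
Step 5: commit R2 -> on_hand[A=29 B=31 C=21 D=33 E=47] avail[A=23 B=31 C=21 D=33 E=47] open={R1}
Step 6: commit R1 -> on_hand[A=23 B=31 C=21 D=33 E=47] avail[A=23 B=31 C=21 D=33 E=47] open={}
Step 7: reserve R4 C 7 -> on_hand[A=23 B=31 C=21 D=33 E=47] avail[A=23 B=31 C=14 D=33 E=47] open={R4}
Step 8: commit R4 -> on_hand[A=23 B=31 C=14 D=33 E=47] avail[A=23 B=31 C=14 D=33 E=47] open={}
Step 9: reserve R5 D 9 -> on_hand[A=23 B=31 C=14 D=33 E=47] avail[A=23 B=31 C=14 D=24 E=47] open={R5}

Answer: A: 23
B: 31
C: 14
D: 24
E: 47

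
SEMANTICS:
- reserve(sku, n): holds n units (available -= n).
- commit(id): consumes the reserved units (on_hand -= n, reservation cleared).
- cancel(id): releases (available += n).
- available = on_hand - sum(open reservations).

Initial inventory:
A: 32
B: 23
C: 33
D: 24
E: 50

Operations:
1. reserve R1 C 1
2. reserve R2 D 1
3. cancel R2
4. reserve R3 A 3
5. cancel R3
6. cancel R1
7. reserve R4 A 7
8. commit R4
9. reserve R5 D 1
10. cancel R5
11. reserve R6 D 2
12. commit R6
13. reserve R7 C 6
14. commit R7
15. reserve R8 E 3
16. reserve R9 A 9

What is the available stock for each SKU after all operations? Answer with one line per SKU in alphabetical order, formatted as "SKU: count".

Answer: A: 16
B: 23
C: 27
D: 22
E: 47

Derivation:
Step 1: reserve R1 C 1 -> on_hand[A=32 B=23 C=33 D=24 E=50] avail[A=32 B=23 C=32 D=24 E=50] open={R1}
Step 2: reserve R2 D 1 -> on_hand[A=32 B=23 C=33 D=24 E=50] avail[A=32 B=23 C=32 D=23 E=50] open={R1,R2}
Step 3: cancel R2 -> on_hand[A=32 B=23 C=33 D=24 E=50] avail[A=32 B=23 C=32 D=24 E=50] open={R1}
Step 4: reserve R3 A 3 -> on_hand[A=32 B=23 C=33 D=24 E=50] avail[A=29 B=23 C=32 D=24 E=50] open={R1,R3}
Step 5: cancel R3 -> on_hand[A=32 B=23 C=33 D=24 E=50] avail[A=32 B=23 C=32 D=24 E=50] open={R1}
Step 6: cancel R1 -> on_hand[A=32 B=23 C=33 D=24 E=50] avail[A=32 B=23 C=33 D=24 E=50] open={}
Step 7: reserve R4 A 7 -> on_hand[A=32 B=23 C=33 D=24 E=50] avail[A=25 B=23 C=33 D=24 E=50] open={R4}
Step 8: commit R4 -> on_hand[A=25 B=23 C=33 D=24 E=50] avail[A=25 B=23 C=33 D=24 E=50] open={}
Step 9: reserve R5 D 1 -> on_hand[A=25 B=23 C=33 D=24 E=50] avail[A=25 B=23 C=33 D=23 E=50] open={R5}
Step 10: cancel R5 -> on_hand[A=25 B=23 C=33 D=24 E=50] avail[A=25 B=23 C=33 D=24 E=50] open={}
Step 11: reserve R6 D 2 -> on_hand[A=25 B=23 C=33 D=24 E=50] avail[A=25 B=23 C=33 D=22 E=50] open={R6}
Step 12: commit R6 -> on_hand[A=25 B=23 C=33 D=22 E=50] avail[A=25 B=23 C=33 D=22 E=50] open={}
Step 13: reserve R7 C 6 -> on_hand[A=25 B=23 C=33 D=22 E=50] avail[A=25 B=23 C=27 D=22 E=50] open={R7}
Step 14: commit R7 -> on_hand[A=25 B=23 C=27 D=22 E=50] avail[A=25 B=23 C=27 D=22 E=50] open={}
Step 15: reserve R8 E 3 -> on_hand[A=25 B=23 C=27 D=22 E=50] avail[A=25 B=23 C=27 D=22 E=47] open={R8}
Step 16: reserve R9 A 9 -> on_hand[A=25 B=23 C=27 D=22 E=50] avail[A=16 B=23 C=27 D=22 E=47] open={R8,R9}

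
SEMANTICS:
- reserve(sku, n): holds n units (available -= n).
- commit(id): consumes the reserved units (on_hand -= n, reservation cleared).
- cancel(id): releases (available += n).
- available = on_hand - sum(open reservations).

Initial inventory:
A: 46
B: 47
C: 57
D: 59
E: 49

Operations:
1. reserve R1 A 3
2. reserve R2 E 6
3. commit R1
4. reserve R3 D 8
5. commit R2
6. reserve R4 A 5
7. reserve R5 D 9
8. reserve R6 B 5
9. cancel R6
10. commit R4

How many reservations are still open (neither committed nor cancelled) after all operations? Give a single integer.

Answer: 2

Derivation:
Step 1: reserve R1 A 3 -> on_hand[A=46 B=47 C=57 D=59 E=49] avail[A=43 B=47 C=57 D=59 E=49] open={R1}
Step 2: reserve R2 E 6 -> on_hand[A=46 B=47 C=57 D=59 E=49] avail[A=43 B=47 C=57 D=59 E=43] open={R1,R2}
Step 3: commit R1 -> on_hand[A=43 B=47 C=57 D=59 E=49] avail[A=43 B=47 C=57 D=59 E=43] open={R2}
Step 4: reserve R3 D 8 -> on_hand[A=43 B=47 C=57 D=59 E=49] avail[A=43 B=47 C=57 D=51 E=43] open={R2,R3}
Step 5: commit R2 -> on_hand[A=43 B=47 C=57 D=59 E=43] avail[A=43 B=47 C=57 D=51 E=43] open={R3}
Step 6: reserve R4 A 5 -> on_hand[A=43 B=47 C=57 D=59 E=43] avail[A=38 B=47 C=57 D=51 E=43] open={R3,R4}
Step 7: reserve R5 D 9 -> on_hand[A=43 B=47 C=57 D=59 E=43] avail[A=38 B=47 C=57 D=42 E=43] open={R3,R4,R5}
Step 8: reserve R6 B 5 -> on_hand[A=43 B=47 C=57 D=59 E=43] avail[A=38 B=42 C=57 D=42 E=43] open={R3,R4,R5,R6}
Step 9: cancel R6 -> on_hand[A=43 B=47 C=57 D=59 E=43] avail[A=38 B=47 C=57 D=42 E=43] open={R3,R4,R5}
Step 10: commit R4 -> on_hand[A=38 B=47 C=57 D=59 E=43] avail[A=38 B=47 C=57 D=42 E=43] open={R3,R5}
Open reservations: ['R3', 'R5'] -> 2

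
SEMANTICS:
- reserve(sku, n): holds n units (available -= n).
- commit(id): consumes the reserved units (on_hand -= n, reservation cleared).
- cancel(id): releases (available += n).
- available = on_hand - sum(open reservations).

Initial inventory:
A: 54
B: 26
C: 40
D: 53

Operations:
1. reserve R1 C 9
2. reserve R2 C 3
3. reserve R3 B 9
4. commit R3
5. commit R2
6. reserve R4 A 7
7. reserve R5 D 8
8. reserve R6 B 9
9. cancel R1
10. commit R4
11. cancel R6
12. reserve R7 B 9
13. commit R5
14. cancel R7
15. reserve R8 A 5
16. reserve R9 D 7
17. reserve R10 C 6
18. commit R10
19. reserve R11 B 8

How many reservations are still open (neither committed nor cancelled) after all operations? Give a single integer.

Step 1: reserve R1 C 9 -> on_hand[A=54 B=26 C=40 D=53] avail[A=54 B=26 C=31 D=53] open={R1}
Step 2: reserve R2 C 3 -> on_hand[A=54 B=26 C=40 D=53] avail[A=54 B=26 C=28 D=53] open={R1,R2}
Step 3: reserve R3 B 9 -> on_hand[A=54 B=26 C=40 D=53] avail[A=54 B=17 C=28 D=53] open={R1,R2,R3}
Step 4: commit R3 -> on_hand[A=54 B=17 C=40 D=53] avail[A=54 B=17 C=28 D=53] open={R1,R2}
Step 5: commit R2 -> on_hand[A=54 B=17 C=37 D=53] avail[A=54 B=17 C=28 D=53] open={R1}
Step 6: reserve R4 A 7 -> on_hand[A=54 B=17 C=37 D=53] avail[A=47 B=17 C=28 D=53] open={R1,R4}
Step 7: reserve R5 D 8 -> on_hand[A=54 B=17 C=37 D=53] avail[A=47 B=17 C=28 D=45] open={R1,R4,R5}
Step 8: reserve R6 B 9 -> on_hand[A=54 B=17 C=37 D=53] avail[A=47 B=8 C=28 D=45] open={R1,R4,R5,R6}
Step 9: cancel R1 -> on_hand[A=54 B=17 C=37 D=53] avail[A=47 B=8 C=37 D=45] open={R4,R5,R6}
Step 10: commit R4 -> on_hand[A=47 B=17 C=37 D=53] avail[A=47 B=8 C=37 D=45] open={R5,R6}
Step 11: cancel R6 -> on_hand[A=47 B=17 C=37 D=53] avail[A=47 B=17 C=37 D=45] open={R5}
Step 12: reserve R7 B 9 -> on_hand[A=47 B=17 C=37 D=53] avail[A=47 B=8 C=37 D=45] open={R5,R7}
Step 13: commit R5 -> on_hand[A=47 B=17 C=37 D=45] avail[A=47 B=8 C=37 D=45] open={R7}
Step 14: cancel R7 -> on_hand[A=47 B=17 C=37 D=45] avail[A=47 B=17 C=37 D=45] open={}
Step 15: reserve R8 A 5 -> on_hand[A=47 B=17 C=37 D=45] avail[A=42 B=17 C=37 D=45] open={R8}
Step 16: reserve R9 D 7 -> on_hand[A=47 B=17 C=37 D=45] avail[A=42 B=17 C=37 D=38] open={R8,R9}
Step 17: reserve R10 C 6 -> on_hand[A=47 B=17 C=37 D=45] avail[A=42 B=17 C=31 D=38] open={R10,R8,R9}
Step 18: commit R10 -> on_hand[A=47 B=17 C=31 D=45] avail[A=42 B=17 C=31 D=38] open={R8,R9}
Step 19: reserve R11 B 8 -> on_hand[A=47 B=17 C=31 D=45] avail[A=42 B=9 C=31 D=38] open={R11,R8,R9}
Open reservations: ['R11', 'R8', 'R9'] -> 3

Answer: 3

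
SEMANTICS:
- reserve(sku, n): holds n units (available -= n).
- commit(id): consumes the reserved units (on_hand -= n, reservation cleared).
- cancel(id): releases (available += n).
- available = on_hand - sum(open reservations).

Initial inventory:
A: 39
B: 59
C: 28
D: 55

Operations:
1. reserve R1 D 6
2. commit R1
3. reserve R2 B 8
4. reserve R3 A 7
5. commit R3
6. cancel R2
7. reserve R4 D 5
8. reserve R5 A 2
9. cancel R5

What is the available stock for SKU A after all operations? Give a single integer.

Step 1: reserve R1 D 6 -> on_hand[A=39 B=59 C=28 D=55] avail[A=39 B=59 C=28 D=49] open={R1}
Step 2: commit R1 -> on_hand[A=39 B=59 C=28 D=49] avail[A=39 B=59 C=28 D=49] open={}
Step 3: reserve R2 B 8 -> on_hand[A=39 B=59 C=28 D=49] avail[A=39 B=51 C=28 D=49] open={R2}
Step 4: reserve R3 A 7 -> on_hand[A=39 B=59 C=28 D=49] avail[A=32 B=51 C=28 D=49] open={R2,R3}
Step 5: commit R3 -> on_hand[A=32 B=59 C=28 D=49] avail[A=32 B=51 C=28 D=49] open={R2}
Step 6: cancel R2 -> on_hand[A=32 B=59 C=28 D=49] avail[A=32 B=59 C=28 D=49] open={}
Step 7: reserve R4 D 5 -> on_hand[A=32 B=59 C=28 D=49] avail[A=32 B=59 C=28 D=44] open={R4}
Step 8: reserve R5 A 2 -> on_hand[A=32 B=59 C=28 D=49] avail[A=30 B=59 C=28 D=44] open={R4,R5}
Step 9: cancel R5 -> on_hand[A=32 B=59 C=28 D=49] avail[A=32 B=59 C=28 D=44] open={R4}
Final available[A] = 32

Answer: 32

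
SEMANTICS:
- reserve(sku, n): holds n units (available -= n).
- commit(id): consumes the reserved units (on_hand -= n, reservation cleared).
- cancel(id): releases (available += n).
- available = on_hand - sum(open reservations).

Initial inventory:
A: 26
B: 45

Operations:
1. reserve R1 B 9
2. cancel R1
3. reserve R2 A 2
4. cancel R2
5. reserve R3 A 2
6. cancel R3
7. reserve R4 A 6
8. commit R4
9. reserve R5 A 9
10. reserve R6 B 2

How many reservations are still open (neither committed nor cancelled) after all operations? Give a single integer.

Answer: 2

Derivation:
Step 1: reserve R1 B 9 -> on_hand[A=26 B=45] avail[A=26 B=36] open={R1}
Step 2: cancel R1 -> on_hand[A=26 B=45] avail[A=26 B=45] open={}
Step 3: reserve R2 A 2 -> on_hand[A=26 B=45] avail[A=24 B=45] open={R2}
Step 4: cancel R2 -> on_hand[A=26 B=45] avail[A=26 B=45] open={}
Step 5: reserve R3 A 2 -> on_hand[A=26 B=45] avail[A=24 B=45] open={R3}
Step 6: cancel R3 -> on_hand[A=26 B=45] avail[A=26 B=45] open={}
Step 7: reserve R4 A 6 -> on_hand[A=26 B=45] avail[A=20 B=45] open={R4}
Step 8: commit R4 -> on_hand[A=20 B=45] avail[A=20 B=45] open={}
Step 9: reserve R5 A 9 -> on_hand[A=20 B=45] avail[A=11 B=45] open={R5}
Step 10: reserve R6 B 2 -> on_hand[A=20 B=45] avail[A=11 B=43] open={R5,R6}
Open reservations: ['R5', 'R6'] -> 2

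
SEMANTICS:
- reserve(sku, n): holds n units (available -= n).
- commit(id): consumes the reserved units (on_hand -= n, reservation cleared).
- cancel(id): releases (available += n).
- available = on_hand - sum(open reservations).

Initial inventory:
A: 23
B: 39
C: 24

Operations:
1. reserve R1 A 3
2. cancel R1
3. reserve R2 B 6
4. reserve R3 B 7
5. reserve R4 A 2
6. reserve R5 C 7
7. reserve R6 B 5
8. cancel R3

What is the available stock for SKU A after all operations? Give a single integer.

Answer: 21

Derivation:
Step 1: reserve R1 A 3 -> on_hand[A=23 B=39 C=24] avail[A=20 B=39 C=24] open={R1}
Step 2: cancel R1 -> on_hand[A=23 B=39 C=24] avail[A=23 B=39 C=24] open={}
Step 3: reserve R2 B 6 -> on_hand[A=23 B=39 C=24] avail[A=23 B=33 C=24] open={R2}
Step 4: reserve R3 B 7 -> on_hand[A=23 B=39 C=24] avail[A=23 B=26 C=24] open={R2,R3}
Step 5: reserve R4 A 2 -> on_hand[A=23 B=39 C=24] avail[A=21 B=26 C=24] open={R2,R3,R4}
Step 6: reserve R5 C 7 -> on_hand[A=23 B=39 C=24] avail[A=21 B=26 C=17] open={R2,R3,R4,R5}
Step 7: reserve R6 B 5 -> on_hand[A=23 B=39 C=24] avail[A=21 B=21 C=17] open={R2,R3,R4,R5,R6}
Step 8: cancel R3 -> on_hand[A=23 B=39 C=24] avail[A=21 B=28 C=17] open={R2,R4,R5,R6}
Final available[A] = 21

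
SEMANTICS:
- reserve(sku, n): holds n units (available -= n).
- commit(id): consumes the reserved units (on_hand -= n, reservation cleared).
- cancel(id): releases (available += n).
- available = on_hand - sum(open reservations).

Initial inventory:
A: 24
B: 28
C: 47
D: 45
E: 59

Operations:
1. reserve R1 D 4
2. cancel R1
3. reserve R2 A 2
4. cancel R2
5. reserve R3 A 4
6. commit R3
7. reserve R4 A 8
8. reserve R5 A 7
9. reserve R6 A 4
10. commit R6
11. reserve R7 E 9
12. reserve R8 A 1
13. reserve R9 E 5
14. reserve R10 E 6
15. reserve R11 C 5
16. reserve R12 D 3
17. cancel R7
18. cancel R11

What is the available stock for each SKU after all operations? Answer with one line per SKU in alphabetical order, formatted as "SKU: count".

Step 1: reserve R1 D 4 -> on_hand[A=24 B=28 C=47 D=45 E=59] avail[A=24 B=28 C=47 D=41 E=59] open={R1}
Step 2: cancel R1 -> on_hand[A=24 B=28 C=47 D=45 E=59] avail[A=24 B=28 C=47 D=45 E=59] open={}
Step 3: reserve R2 A 2 -> on_hand[A=24 B=28 C=47 D=45 E=59] avail[A=22 B=28 C=47 D=45 E=59] open={R2}
Step 4: cancel R2 -> on_hand[A=24 B=28 C=47 D=45 E=59] avail[A=24 B=28 C=47 D=45 E=59] open={}
Step 5: reserve R3 A 4 -> on_hand[A=24 B=28 C=47 D=45 E=59] avail[A=20 B=28 C=47 D=45 E=59] open={R3}
Step 6: commit R3 -> on_hand[A=20 B=28 C=47 D=45 E=59] avail[A=20 B=28 C=47 D=45 E=59] open={}
Step 7: reserve R4 A 8 -> on_hand[A=20 B=28 C=47 D=45 E=59] avail[A=12 B=28 C=47 D=45 E=59] open={R4}
Step 8: reserve R5 A 7 -> on_hand[A=20 B=28 C=47 D=45 E=59] avail[A=5 B=28 C=47 D=45 E=59] open={R4,R5}
Step 9: reserve R6 A 4 -> on_hand[A=20 B=28 C=47 D=45 E=59] avail[A=1 B=28 C=47 D=45 E=59] open={R4,R5,R6}
Step 10: commit R6 -> on_hand[A=16 B=28 C=47 D=45 E=59] avail[A=1 B=28 C=47 D=45 E=59] open={R4,R5}
Step 11: reserve R7 E 9 -> on_hand[A=16 B=28 C=47 D=45 E=59] avail[A=1 B=28 C=47 D=45 E=50] open={R4,R5,R7}
Step 12: reserve R8 A 1 -> on_hand[A=16 B=28 C=47 D=45 E=59] avail[A=0 B=28 C=47 D=45 E=50] open={R4,R5,R7,R8}
Step 13: reserve R9 E 5 -> on_hand[A=16 B=28 C=47 D=45 E=59] avail[A=0 B=28 C=47 D=45 E=45] open={R4,R5,R7,R8,R9}
Step 14: reserve R10 E 6 -> on_hand[A=16 B=28 C=47 D=45 E=59] avail[A=0 B=28 C=47 D=45 E=39] open={R10,R4,R5,R7,R8,R9}
Step 15: reserve R11 C 5 -> on_hand[A=16 B=28 C=47 D=45 E=59] avail[A=0 B=28 C=42 D=45 E=39] open={R10,R11,R4,R5,R7,R8,R9}
Step 16: reserve R12 D 3 -> on_hand[A=16 B=28 C=47 D=45 E=59] avail[A=0 B=28 C=42 D=42 E=39] open={R10,R11,R12,R4,R5,R7,R8,R9}
Step 17: cancel R7 -> on_hand[A=16 B=28 C=47 D=45 E=59] avail[A=0 B=28 C=42 D=42 E=48] open={R10,R11,R12,R4,R5,R8,R9}
Step 18: cancel R11 -> on_hand[A=16 B=28 C=47 D=45 E=59] avail[A=0 B=28 C=47 D=42 E=48] open={R10,R12,R4,R5,R8,R9}

Answer: A: 0
B: 28
C: 47
D: 42
E: 48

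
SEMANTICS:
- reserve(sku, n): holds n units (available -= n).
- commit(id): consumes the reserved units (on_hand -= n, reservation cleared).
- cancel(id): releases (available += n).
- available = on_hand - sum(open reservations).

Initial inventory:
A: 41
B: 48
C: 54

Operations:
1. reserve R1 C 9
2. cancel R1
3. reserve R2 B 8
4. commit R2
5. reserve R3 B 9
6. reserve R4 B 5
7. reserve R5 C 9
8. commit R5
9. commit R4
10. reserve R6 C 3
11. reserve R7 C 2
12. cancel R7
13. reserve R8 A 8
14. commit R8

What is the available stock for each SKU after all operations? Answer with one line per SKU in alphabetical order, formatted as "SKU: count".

Step 1: reserve R1 C 9 -> on_hand[A=41 B=48 C=54] avail[A=41 B=48 C=45] open={R1}
Step 2: cancel R1 -> on_hand[A=41 B=48 C=54] avail[A=41 B=48 C=54] open={}
Step 3: reserve R2 B 8 -> on_hand[A=41 B=48 C=54] avail[A=41 B=40 C=54] open={R2}
Step 4: commit R2 -> on_hand[A=41 B=40 C=54] avail[A=41 B=40 C=54] open={}
Step 5: reserve R3 B 9 -> on_hand[A=41 B=40 C=54] avail[A=41 B=31 C=54] open={R3}
Step 6: reserve R4 B 5 -> on_hand[A=41 B=40 C=54] avail[A=41 B=26 C=54] open={R3,R4}
Step 7: reserve R5 C 9 -> on_hand[A=41 B=40 C=54] avail[A=41 B=26 C=45] open={R3,R4,R5}
Step 8: commit R5 -> on_hand[A=41 B=40 C=45] avail[A=41 B=26 C=45] open={R3,R4}
Step 9: commit R4 -> on_hand[A=41 B=35 C=45] avail[A=41 B=26 C=45] open={R3}
Step 10: reserve R6 C 3 -> on_hand[A=41 B=35 C=45] avail[A=41 B=26 C=42] open={R3,R6}
Step 11: reserve R7 C 2 -> on_hand[A=41 B=35 C=45] avail[A=41 B=26 C=40] open={R3,R6,R7}
Step 12: cancel R7 -> on_hand[A=41 B=35 C=45] avail[A=41 B=26 C=42] open={R3,R6}
Step 13: reserve R8 A 8 -> on_hand[A=41 B=35 C=45] avail[A=33 B=26 C=42] open={R3,R6,R8}
Step 14: commit R8 -> on_hand[A=33 B=35 C=45] avail[A=33 B=26 C=42] open={R3,R6}

Answer: A: 33
B: 26
C: 42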